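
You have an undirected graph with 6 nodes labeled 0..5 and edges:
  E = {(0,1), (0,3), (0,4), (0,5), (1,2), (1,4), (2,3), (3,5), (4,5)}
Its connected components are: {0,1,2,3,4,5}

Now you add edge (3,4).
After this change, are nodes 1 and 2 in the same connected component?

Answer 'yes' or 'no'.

Answer: yes

Derivation:
Initial components: {0,1,2,3,4,5}
Adding edge (3,4): both already in same component {0,1,2,3,4,5}. No change.
New components: {0,1,2,3,4,5}
Are 1 and 2 in the same component? yes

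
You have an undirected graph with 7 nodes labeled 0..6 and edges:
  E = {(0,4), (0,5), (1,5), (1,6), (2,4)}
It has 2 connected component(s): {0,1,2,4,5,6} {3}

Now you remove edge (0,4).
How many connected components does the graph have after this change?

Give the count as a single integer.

Answer: 3

Derivation:
Initial component count: 2
Remove (0,4): it was a bridge. Count increases: 2 -> 3.
  After removal, components: {0,1,5,6} {2,4} {3}
New component count: 3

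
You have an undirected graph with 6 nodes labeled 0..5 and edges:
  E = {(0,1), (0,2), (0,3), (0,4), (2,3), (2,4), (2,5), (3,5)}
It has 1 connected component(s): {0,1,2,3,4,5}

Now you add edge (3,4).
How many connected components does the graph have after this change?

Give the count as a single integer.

Answer: 1

Derivation:
Initial component count: 1
Add (3,4): endpoints already in same component. Count unchanged: 1.
New component count: 1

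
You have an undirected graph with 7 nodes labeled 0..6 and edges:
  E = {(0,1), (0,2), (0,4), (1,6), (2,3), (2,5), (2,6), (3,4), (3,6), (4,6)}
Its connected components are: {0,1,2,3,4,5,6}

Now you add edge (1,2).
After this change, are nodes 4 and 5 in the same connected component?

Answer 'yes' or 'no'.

Answer: yes

Derivation:
Initial components: {0,1,2,3,4,5,6}
Adding edge (1,2): both already in same component {0,1,2,3,4,5,6}. No change.
New components: {0,1,2,3,4,5,6}
Are 4 and 5 in the same component? yes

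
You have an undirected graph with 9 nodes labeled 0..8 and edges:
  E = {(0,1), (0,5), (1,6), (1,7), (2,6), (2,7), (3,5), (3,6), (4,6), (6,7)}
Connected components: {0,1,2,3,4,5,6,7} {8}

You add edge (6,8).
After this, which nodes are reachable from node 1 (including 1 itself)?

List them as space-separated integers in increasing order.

Answer: 0 1 2 3 4 5 6 7 8

Derivation:
Before: nodes reachable from 1: {0,1,2,3,4,5,6,7}
Adding (6,8): merges 1's component with another. Reachability grows.
After: nodes reachable from 1: {0,1,2,3,4,5,6,7,8}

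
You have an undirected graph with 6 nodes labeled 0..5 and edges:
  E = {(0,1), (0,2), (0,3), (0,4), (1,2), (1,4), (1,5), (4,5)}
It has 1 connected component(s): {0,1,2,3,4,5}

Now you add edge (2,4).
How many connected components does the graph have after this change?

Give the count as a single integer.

Initial component count: 1
Add (2,4): endpoints already in same component. Count unchanged: 1.
New component count: 1

Answer: 1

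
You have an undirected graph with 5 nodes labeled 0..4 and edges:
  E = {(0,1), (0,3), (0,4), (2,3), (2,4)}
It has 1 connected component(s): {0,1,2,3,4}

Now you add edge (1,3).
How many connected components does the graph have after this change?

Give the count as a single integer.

Answer: 1

Derivation:
Initial component count: 1
Add (1,3): endpoints already in same component. Count unchanged: 1.
New component count: 1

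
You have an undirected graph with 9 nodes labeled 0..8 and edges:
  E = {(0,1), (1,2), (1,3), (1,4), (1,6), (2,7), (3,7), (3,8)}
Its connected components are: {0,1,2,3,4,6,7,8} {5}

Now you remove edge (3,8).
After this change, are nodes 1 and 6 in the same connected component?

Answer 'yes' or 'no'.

Answer: yes

Derivation:
Initial components: {0,1,2,3,4,6,7,8} {5}
Removing edge (3,8): it was a bridge — component count 2 -> 3.
New components: {0,1,2,3,4,6,7} {5} {8}
Are 1 and 6 in the same component? yes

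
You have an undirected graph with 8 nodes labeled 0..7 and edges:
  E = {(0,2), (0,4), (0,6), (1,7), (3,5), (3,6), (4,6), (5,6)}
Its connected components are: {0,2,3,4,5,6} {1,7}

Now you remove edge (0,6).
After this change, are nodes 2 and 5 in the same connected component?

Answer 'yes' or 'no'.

Answer: yes

Derivation:
Initial components: {0,2,3,4,5,6} {1,7}
Removing edge (0,6): not a bridge — component count unchanged at 2.
New components: {0,2,3,4,5,6} {1,7}
Are 2 and 5 in the same component? yes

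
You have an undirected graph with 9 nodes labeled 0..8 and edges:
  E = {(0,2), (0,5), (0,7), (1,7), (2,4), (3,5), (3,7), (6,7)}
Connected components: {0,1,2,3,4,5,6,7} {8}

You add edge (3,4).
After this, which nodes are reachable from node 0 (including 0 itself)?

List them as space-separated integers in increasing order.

Before: nodes reachable from 0: {0,1,2,3,4,5,6,7}
Adding (3,4): both endpoints already in same component. Reachability from 0 unchanged.
After: nodes reachable from 0: {0,1,2,3,4,5,6,7}

Answer: 0 1 2 3 4 5 6 7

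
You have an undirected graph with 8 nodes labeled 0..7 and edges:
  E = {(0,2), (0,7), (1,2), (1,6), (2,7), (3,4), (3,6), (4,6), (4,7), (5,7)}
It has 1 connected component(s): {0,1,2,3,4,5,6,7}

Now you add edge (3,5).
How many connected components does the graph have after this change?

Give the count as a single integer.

Initial component count: 1
Add (3,5): endpoints already in same component. Count unchanged: 1.
New component count: 1

Answer: 1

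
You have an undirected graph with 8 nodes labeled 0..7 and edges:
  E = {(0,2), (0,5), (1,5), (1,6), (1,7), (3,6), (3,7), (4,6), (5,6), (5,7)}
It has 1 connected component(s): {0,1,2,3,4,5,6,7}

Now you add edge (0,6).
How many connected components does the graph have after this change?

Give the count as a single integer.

Initial component count: 1
Add (0,6): endpoints already in same component. Count unchanged: 1.
New component count: 1

Answer: 1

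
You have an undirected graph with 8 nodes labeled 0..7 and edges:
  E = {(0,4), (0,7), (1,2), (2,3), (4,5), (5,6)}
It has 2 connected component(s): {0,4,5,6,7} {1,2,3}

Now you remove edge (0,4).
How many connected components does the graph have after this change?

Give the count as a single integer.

Answer: 3

Derivation:
Initial component count: 2
Remove (0,4): it was a bridge. Count increases: 2 -> 3.
  After removal, components: {0,7} {1,2,3} {4,5,6}
New component count: 3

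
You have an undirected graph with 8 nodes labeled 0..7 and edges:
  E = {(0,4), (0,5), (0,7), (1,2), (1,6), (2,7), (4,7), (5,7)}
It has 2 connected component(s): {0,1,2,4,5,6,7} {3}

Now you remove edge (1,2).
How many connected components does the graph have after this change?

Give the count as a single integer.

Answer: 3

Derivation:
Initial component count: 2
Remove (1,2): it was a bridge. Count increases: 2 -> 3.
  After removal, components: {0,2,4,5,7} {1,6} {3}
New component count: 3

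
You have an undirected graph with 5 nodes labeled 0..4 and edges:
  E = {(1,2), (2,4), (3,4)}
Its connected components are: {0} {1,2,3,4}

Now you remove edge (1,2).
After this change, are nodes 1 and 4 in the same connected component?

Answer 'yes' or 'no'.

Answer: no

Derivation:
Initial components: {0} {1,2,3,4}
Removing edge (1,2): it was a bridge — component count 2 -> 3.
New components: {0} {1} {2,3,4}
Are 1 and 4 in the same component? no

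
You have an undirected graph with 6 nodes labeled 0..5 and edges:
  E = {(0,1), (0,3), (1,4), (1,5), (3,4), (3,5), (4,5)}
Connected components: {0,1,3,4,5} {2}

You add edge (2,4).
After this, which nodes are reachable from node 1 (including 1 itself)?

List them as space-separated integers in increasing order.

Answer: 0 1 2 3 4 5

Derivation:
Before: nodes reachable from 1: {0,1,3,4,5}
Adding (2,4): merges 1's component with another. Reachability grows.
After: nodes reachable from 1: {0,1,2,3,4,5}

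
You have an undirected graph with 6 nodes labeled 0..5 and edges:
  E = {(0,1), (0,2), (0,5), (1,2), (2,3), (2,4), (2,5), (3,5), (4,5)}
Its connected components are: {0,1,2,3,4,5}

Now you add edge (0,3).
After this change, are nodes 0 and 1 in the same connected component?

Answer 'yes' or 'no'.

Answer: yes

Derivation:
Initial components: {0,1,2,3,4,5}
Adding edge (0,3): both already in same component {0,1,2,3,4,5}. No change.
New components: {0,1,2,3,4,5}
Are 0 and 1 in the same component? yes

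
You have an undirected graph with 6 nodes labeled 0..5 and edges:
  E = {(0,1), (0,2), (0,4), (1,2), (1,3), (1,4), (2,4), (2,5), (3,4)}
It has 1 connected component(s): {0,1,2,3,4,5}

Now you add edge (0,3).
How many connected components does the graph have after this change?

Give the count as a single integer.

Initial component count: 1
Add (0,3): endpoints already in same component. Count unchanged: 1.
New component count: 1

Answer: 1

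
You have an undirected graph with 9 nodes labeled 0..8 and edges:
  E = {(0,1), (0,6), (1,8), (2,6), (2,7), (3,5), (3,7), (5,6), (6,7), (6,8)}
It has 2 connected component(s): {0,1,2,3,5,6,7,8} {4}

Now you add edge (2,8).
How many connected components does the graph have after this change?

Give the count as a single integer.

Initial component count: 2
Add (2,8): endpoints already in same component. Count unchanged: 2.
New component count: 2

Answer: 2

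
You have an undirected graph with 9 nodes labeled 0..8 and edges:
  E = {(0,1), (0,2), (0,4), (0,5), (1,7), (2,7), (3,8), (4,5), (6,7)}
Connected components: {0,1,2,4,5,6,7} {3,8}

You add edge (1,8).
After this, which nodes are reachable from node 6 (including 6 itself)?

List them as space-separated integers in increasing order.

Before: nodes reachable from 6: {0,1,2,4,5,6,7}
Adding (1,8): merges 6's component with another. Reachability grows.
After: nodes reachable from 6: {0,1,2,3,4,5,6,7,8}

Answer: 0 1 2 3 4 5 6 7 8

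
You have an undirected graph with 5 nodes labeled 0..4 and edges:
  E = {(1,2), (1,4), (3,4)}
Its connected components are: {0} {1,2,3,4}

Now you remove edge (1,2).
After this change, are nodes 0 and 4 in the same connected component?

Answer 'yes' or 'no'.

Answer: no

Derivation:
Initial components: {0} {1,2,3,4}
Removing edge (1,2): it was a bridge — component count 2 -> 3.
New components: {0} {1,3,4} {2}
Are 0 and 4 in the same component? no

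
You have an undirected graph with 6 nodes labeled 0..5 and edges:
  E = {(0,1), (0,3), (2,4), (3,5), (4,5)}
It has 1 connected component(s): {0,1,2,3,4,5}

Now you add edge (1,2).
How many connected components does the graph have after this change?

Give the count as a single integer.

Answer: 1

Derivation:
Initial component count: 1
Add (1,2): endpoints already in same component. Count unchanged: 1.
New component count: 1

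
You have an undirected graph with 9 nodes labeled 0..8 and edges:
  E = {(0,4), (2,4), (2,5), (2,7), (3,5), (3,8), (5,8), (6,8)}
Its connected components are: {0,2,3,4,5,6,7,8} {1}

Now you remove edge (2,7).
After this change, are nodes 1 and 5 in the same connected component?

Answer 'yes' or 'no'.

Answer: no

Derivation:
Initial components: {0,2,3,4,5,6,7,8} {1}
Removing edge (2,7): it was a bridge — component count 2 -> 3.
New components: {0,2,3,4,5,6,8} {1} {7}
Are 1 and 5 in the same component? no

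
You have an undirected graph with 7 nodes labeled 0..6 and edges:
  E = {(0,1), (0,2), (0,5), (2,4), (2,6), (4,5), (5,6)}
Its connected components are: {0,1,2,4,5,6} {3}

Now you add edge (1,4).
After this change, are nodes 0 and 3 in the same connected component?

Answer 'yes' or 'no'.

Answer: no

Derivation:
Initial components: {0,1,2,4,5,6} {3}
Adding edge (1,4): both already in same component {0,1,2,4,5,6}. No change.
New components: {0,1,2,4,5,6} {3}
Are 0 and 3 in the same component? no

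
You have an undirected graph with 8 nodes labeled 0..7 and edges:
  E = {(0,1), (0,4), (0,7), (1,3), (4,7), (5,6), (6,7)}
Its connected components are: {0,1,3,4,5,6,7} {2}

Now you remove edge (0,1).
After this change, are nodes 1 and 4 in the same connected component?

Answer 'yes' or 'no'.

Initial components: {0,1,3,4,5,6,7} {2}
Removing edge (0,1): it was a bridge — component count 2 -> 3.
New components: {0,4,5,6,7} {1,3} {2}
Are 1 and 4 in the same component? no

Answer: no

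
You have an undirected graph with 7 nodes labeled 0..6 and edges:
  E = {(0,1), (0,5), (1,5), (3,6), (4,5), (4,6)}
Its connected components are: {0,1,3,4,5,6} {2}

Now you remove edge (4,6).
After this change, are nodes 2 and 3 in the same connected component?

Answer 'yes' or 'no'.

Answer: no

Derivation:
Initial components: {0,1,3,4,5,6} {2}
Removing edge (4,6): it was a bridge — component count 2 -> 3.
New components: {0,1,4,5} {2} {3,6}
Are 2 and 3 in the same component? no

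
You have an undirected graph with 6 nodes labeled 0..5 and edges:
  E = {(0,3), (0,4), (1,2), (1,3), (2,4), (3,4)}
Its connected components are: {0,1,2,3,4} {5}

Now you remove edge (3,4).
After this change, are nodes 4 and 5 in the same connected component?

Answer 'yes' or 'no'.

Initial components: {0,1,2,3,4} {5}
Removing edge (3,4): not a bridge — component count unchanged at 2.
New components: {0,1,2,3,4} {5}
Are 4 and 5 in the same component? no

Answer: no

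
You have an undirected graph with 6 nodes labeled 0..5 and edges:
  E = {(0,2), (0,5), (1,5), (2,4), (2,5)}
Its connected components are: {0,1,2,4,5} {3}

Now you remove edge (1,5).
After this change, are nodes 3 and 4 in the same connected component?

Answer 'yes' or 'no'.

Answer: no

Derivation:
Initial components: {0,1,2,4,5} {3}
Removing edge (1,5): it was a bridge — component count 2 -> 3.
New components: {0,2,4,5} {1} {3}
Are 3 and 4 in the same component? no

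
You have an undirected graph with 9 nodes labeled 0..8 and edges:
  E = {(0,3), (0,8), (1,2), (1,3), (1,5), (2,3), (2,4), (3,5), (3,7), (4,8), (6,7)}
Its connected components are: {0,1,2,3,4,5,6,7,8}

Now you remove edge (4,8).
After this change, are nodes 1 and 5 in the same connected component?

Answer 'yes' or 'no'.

Answer: yes

Derivation:
Initial components: {0,1,2,3,4,5,6,7,8}
Removing edge (4,8): not a bridge — component count unchanged at 1.
New components: {0,1,2,3,4,5,6,7,8}
Are 1 and 5 in the same component? yes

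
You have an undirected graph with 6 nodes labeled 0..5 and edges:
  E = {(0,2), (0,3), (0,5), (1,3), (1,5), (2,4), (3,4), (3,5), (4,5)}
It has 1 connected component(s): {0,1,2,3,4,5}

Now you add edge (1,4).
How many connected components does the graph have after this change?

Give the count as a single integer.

Initial component count: 1
Add (1,4): endpoints already in same component. Count unchanged: 1.
New component count: 1

Answer: 1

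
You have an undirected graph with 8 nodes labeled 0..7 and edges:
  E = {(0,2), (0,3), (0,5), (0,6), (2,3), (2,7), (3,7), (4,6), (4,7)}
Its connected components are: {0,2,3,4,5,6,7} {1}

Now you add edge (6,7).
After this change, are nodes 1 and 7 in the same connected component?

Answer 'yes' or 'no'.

Answer: no

Derivation:
Initial components: {0,2,3,4,5,6,7} {1}
Adding edge (6,7): both already in same component {0,2,3,4,5,6,7}. No change.
New components: {0,2,3,4,5,6,7} {1}
Are 1 and 7 in the same component? no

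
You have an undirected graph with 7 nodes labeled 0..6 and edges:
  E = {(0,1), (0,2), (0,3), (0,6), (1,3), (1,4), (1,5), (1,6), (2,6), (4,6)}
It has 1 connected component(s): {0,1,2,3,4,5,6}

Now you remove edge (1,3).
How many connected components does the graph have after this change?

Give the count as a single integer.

Initial component count: 1
Remove (1,3): not a bridge. Count unchanged: 1.
  After removal, components: {0,1,2,3,4,5,6}
New component count: 1

Answer: 1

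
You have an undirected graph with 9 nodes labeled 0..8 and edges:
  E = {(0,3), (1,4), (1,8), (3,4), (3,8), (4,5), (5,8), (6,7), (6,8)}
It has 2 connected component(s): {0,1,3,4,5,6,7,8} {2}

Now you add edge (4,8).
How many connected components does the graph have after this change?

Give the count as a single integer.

Answer: 2

Derivation:
Initial component count: 2
Add (4,8): endpoints already in same component. Count unchanged: 2.
New component count: 2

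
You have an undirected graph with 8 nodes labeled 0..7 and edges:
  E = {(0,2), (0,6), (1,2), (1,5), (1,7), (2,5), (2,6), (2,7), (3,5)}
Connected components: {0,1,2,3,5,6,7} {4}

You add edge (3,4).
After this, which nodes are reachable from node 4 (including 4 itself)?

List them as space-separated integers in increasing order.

Answer: 0 1 2 3 4 5 6 7

Derivation:
Before: nodes reachable from 4: {4}
Adding (3,4): merges 4's component with another. Reachability grows.
After: nodes reachable from 4: {0,1,2,3,4,5,6,7}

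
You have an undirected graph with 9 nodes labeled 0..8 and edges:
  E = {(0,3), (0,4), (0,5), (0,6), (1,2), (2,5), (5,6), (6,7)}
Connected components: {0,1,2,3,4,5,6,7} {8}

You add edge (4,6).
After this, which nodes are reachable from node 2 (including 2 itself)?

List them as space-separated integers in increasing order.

Before: nodes reachable from 2: {0,1,2,3,4,5,6,7}
Adding (4,6): both endpoints already in same component. Reachability from 2 unchanged.
After: nodes reachable from 2: {0,1,2,3,4,5,6,7}

Answer: 0 1 2 3 4 5 6 7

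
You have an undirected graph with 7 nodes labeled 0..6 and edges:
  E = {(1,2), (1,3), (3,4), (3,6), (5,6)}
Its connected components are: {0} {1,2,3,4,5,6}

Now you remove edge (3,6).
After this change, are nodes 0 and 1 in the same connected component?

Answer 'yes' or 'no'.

Initial components: {0} {1,2,3,4,5,6}
Removing edge (3,6): it was a bridge — component count 2 -> 3.
New components: {0} {1,2,3,4} {5,6}
Are 0 and 1 in the same component? no

Answer: no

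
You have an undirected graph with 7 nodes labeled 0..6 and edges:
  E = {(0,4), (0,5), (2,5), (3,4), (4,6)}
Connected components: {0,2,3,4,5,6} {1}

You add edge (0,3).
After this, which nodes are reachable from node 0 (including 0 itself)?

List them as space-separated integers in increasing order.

Before: nodes reachable from 0: {0,2,3,4,5,6}
Adding (0,3): both endpoints already in same component. Reachability from 0 unchanged.
After: nodes reachable from 0: {0,2,3,4,5,6}

Answer: 0 2 3 4 5 6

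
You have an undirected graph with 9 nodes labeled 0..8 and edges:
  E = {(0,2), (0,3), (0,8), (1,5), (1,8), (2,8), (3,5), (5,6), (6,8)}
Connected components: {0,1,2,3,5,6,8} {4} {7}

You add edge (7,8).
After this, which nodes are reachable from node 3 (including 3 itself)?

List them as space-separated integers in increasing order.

Answer: 0 1 2 3 5 6 7 8

Derivation:
Before: nodes reachable from 3: {0,1,2,3,5,6,8}
Adding (7,8): merges 3's component with another. Reachability grows.
After: nodes reachable from 3: {0,1,2,3,5,6,7,8}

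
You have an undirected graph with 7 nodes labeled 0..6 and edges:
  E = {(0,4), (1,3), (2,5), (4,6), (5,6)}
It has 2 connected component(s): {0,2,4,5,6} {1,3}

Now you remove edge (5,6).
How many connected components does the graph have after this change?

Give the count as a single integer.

Answer: 3

Derivation:
Initial component count: 2
Remove (5,6): it was a bridge. Count increases: 2 -> 3.
  After removal, components: {0,4,6} {1,3} {2,5}
New component count: 3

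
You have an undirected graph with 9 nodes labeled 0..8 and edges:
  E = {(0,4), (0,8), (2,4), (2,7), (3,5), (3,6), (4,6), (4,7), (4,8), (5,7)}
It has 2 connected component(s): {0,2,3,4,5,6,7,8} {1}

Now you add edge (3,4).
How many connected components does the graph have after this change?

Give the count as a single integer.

Initial component count: 2
Add (3,4): endpoints already in same component. Count unchanged: 2.
New component count: 2

Answer: 2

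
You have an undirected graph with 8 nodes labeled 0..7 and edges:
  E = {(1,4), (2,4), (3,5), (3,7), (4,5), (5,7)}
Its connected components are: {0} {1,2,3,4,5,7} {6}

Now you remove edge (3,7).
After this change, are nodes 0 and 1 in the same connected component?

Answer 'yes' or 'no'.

Answer: no

Derivation:
Initial components: {0} {1,2,3,4,5,7} {6}
Removing edge (3,7): not a bridge — component count unchanged at 3.
New components: {0} {1,2,3,4,5,7} {6}
Are 0 and 1 in the same component? no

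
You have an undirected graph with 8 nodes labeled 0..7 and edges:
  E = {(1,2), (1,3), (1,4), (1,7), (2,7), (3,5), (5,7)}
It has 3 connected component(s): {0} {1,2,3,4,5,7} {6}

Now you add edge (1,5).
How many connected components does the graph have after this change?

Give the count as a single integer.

Initial component count: 3
Add (1,5): endpoints already in same component. Count unchanged: 3.
New component count: 3

Answer: 3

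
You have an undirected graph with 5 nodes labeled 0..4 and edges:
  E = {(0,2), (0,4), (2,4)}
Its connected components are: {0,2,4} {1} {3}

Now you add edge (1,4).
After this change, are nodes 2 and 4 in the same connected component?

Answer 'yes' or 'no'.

Answer: yes

Derivation:
Initial components: {0,2,4} {1} {3}
Adding edge (1,4): merges {1} and {0,2,4}.
New components: {0,1,2,4} {3}
Are 2 and 4 in the same component? yes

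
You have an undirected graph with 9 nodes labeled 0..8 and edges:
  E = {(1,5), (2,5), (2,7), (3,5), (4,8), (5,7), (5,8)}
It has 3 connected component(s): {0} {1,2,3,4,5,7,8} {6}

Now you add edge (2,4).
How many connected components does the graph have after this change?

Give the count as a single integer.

Initial component count: 3
Add (2,4): endpoints already in same component. Count unchanged: 3.
New component count: 3

Answer: 3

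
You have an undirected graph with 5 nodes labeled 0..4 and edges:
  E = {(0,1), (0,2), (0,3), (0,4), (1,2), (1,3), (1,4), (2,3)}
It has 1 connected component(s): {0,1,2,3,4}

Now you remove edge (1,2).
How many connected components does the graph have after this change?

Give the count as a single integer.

Answer: 1

Derivation:
Initial component count: 1
Remove (1,2): not a bridge. Count unchanged: 1.
  After removal, components: {0,1,2,3,4}
New component count: 1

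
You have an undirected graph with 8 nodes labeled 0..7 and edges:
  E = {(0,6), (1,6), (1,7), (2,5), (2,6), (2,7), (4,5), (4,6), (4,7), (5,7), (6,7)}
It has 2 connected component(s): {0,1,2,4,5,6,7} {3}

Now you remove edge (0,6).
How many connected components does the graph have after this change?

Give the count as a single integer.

Initial component count: 2
Remove (0,6): it was a bridge. Count increases: 2 -> 3.
  After removal, components: {0} {1,2,4,5,6,7} {3}
New component count: 3

Answer: 3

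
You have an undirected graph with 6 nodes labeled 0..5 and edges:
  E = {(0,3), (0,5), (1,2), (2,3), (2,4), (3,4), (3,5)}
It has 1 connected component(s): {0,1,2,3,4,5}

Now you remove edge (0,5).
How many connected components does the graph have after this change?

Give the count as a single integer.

Initial component count: 1
Remove (0,5): not a bridge. Count unchanged: 1.
  After removal, components: {0,1,2,3,4,5}
New component count: 1

Answer: 1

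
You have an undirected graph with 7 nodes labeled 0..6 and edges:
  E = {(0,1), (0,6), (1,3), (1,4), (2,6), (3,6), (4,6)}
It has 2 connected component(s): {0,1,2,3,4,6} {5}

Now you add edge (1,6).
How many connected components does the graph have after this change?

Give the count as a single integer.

Answer: 2

Derivation:
Initial component count: 2
Add (1,6): endpoints already in same component. Count unchanged: 2.
New component count: 2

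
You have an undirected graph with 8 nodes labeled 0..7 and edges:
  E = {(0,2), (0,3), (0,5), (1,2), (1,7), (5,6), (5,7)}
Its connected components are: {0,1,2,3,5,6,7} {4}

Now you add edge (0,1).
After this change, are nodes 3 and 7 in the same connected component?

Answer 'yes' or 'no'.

Answer: yes

Derivation:
Initial components: {0,1,2,3,5,6,7} {4}
Adding edge (0,1): both already in same component {0,1,2,3,5,6,7}. No change.
New components: {0,1,2,3,5,6,7} {4}
Are 3 and 7 in the same component? yes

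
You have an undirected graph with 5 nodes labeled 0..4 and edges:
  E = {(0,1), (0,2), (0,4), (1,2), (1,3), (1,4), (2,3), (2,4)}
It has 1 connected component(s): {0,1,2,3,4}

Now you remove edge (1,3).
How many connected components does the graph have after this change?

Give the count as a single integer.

Initial component count: 1
Remove (1,3): not a bridge. Count unchanged: 1.
  After removal, components: {0,1,2,3,4}
New component count: 1

Answer: 1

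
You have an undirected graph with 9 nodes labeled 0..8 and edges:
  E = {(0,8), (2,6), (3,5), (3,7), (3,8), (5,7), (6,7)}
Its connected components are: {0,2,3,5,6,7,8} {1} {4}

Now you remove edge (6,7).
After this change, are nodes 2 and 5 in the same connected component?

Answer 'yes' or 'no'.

Answer: no

Derivation:
Initial components: {0,2,3,5,6,7,8} {1} {4}
Removing edge (6,7): it was a bridge — component count 3 -> 4.
New components: {0,3,5,7,8} {1} {2,6} {4}
Are 2 and 5 in the same component? no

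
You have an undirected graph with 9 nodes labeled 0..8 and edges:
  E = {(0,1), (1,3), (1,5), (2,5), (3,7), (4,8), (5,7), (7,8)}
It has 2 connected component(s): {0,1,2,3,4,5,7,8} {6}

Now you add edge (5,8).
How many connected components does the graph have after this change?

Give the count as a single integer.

Initial component count: 2
Add (5,8): endpoints already in same component. Count unchanged: 2.
New component count: 2

Answer: 2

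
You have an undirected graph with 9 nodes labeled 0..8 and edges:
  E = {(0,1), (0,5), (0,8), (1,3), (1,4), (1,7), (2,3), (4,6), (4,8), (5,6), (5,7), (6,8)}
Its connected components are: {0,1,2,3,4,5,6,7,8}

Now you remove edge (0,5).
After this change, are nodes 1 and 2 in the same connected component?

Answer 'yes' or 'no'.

Answer: yes

Derivation:
Initial components: {0,1,2,3,4,5,6,7,8}
Removing edge (0,5): not a bridge — component count unchanged at 1.
New components: {0,1,2,3,4,5,6,7,8}
Are 1 and 2 in the same component? yes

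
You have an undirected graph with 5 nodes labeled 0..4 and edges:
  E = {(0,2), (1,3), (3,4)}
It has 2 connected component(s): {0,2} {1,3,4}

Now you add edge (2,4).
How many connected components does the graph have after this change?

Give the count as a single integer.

Answer: 1

Derivation:
Initial component count: 2
Add (2,4): merges two components. Count decreases: 2 -> 1.
New component count: 1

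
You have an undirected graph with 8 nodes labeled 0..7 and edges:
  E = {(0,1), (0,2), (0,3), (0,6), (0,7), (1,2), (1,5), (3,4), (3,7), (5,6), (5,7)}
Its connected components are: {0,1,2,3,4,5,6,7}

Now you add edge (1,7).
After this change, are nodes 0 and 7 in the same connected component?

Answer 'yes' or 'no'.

Initial components: {0,1,2,3,4,5,6,7}
Adding edge (1,7): both already in same component {0,1,2,3,4,5,6,7}. No change.
New components: {0,1,2,3,4,5,6,7}
Are 0 and 7 in the same component? yes

Answer: yes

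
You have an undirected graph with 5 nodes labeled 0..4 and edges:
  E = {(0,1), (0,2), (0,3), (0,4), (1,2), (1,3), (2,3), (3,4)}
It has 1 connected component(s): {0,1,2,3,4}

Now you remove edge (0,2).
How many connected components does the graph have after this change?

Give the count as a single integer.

Answer: 1

Derivation:
Initial component count: 1
Remove (0,2): not a bridge. Count unchanged: 1.
  After removal, components: {0,1,2,3,4}
New component count: 1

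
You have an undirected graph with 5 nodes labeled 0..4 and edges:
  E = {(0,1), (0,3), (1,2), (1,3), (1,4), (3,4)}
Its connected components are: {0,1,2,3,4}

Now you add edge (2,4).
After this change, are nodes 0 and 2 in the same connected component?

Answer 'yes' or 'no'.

Initial components: {0,1,2,3,4}
Adding edge (2,4): both already in same component {0,1,2,3,4}. No change.
New components: {0,1,2,3,4}
Are 0 and 2 in the same component? yes

Answer: yes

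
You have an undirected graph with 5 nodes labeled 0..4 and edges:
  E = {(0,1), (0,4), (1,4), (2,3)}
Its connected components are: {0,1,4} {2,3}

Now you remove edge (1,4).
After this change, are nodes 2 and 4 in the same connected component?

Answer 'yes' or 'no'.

Answer: no

Derivation:
Initial components: {0,1,4} {2,3}
Removing edge (1,4): not a bridge — component count unchanged at 2.
New components: {0,1,4} {2,3}
Are 2 and 4 in the same component? no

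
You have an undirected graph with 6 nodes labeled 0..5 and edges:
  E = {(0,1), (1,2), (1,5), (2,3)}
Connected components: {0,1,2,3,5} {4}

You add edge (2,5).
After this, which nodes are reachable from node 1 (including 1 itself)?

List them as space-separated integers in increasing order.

Before: nodes reachable from 1: {0,1,2,3,5}
Adding (2,5): both endpoints already in same component. Reachability from 1 unchanged.
After: nodes reachable from 1: {0,1,2,3,5}

Answer: 0 1 2 3 5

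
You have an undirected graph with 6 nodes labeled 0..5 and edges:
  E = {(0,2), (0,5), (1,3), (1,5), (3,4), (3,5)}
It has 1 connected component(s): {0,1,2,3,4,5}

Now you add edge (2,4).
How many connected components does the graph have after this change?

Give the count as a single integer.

Answer: 1

Derivation:
Initial component count: 1
Add (2,4): endpoints already in same component. Count unchanged: 1.
New component count: 1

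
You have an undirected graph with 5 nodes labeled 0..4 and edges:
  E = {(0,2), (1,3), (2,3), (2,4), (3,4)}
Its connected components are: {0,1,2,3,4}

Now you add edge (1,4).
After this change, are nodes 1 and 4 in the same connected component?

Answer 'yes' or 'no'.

Answer: yes

Derivation:
Initial components: {0,1,2,3,4}
Adding edge (1,4): both already in same component {0,1,2,3,4}. No change.
New components: {0,1,2,3,4}
Are 1 and 4 in the same component? yes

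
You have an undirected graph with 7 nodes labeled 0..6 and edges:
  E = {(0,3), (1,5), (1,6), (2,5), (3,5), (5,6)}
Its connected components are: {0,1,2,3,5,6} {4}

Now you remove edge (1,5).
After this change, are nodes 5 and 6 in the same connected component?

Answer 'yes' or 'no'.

Answer: yes

Derivation:
Initial components: {0,1,2,3,5,6} {4}
Removing edge (1,5): not a bridge — component count unchanged at 2.
New components: {0,1,2,3,5,6} {4}
Are 5 and 6 in the same component? yes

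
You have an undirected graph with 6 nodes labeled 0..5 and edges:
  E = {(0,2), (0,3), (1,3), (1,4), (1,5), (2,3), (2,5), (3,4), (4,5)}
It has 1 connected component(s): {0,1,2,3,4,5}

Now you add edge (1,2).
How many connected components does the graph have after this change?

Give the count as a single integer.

Answer: 1

Derivation:
Initial component count: 1
Add (1,2): endpoints already in same component. Count unchanged: 1.
New component count: 1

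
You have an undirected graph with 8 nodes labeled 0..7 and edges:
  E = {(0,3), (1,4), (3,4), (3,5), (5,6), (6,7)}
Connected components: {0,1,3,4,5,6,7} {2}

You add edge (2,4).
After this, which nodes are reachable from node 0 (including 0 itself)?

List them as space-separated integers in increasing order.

Before: nodes reachable from 0: {0,1,3,4,5,6,7}
Adding (2,4): merges 0's component with another. Reachability grows.
After: nodes reachable from 0: {0,1,2,3,4,5,6,7}

Answer: 0 1 2 3 4 5 6 7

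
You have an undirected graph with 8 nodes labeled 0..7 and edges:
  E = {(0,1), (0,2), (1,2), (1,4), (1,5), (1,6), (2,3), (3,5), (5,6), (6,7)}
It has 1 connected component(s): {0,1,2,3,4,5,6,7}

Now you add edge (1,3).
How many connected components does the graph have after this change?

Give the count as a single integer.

Answer: 1

Derivation:
Initial component count: 1
Add (1,3): endpoints already in same component. Count unchanged: 1.
New component count: 1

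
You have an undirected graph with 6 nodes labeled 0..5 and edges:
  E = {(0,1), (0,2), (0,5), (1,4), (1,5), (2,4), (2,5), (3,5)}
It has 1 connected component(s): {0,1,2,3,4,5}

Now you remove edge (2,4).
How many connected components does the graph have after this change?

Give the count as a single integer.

Initial component count: 1
Remove (2,4): not a bridge. Count unchanged: 1.
  After removal, components: {0,1,2,3,4,5}
New component count: 1

Answer: 1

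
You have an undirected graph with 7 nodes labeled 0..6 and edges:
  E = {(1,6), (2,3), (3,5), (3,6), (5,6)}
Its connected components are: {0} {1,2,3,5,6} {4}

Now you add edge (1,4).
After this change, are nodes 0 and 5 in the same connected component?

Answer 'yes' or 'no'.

Answer: no

Derivation:
Initial components: {0} {1,2,3,5,6} {4}
Adding edge (1,4): merges {1,2,3,5,6} and {4}.
New components: {0} {1,2,3,4,5,6}
Are 0 and 5 in the same component? no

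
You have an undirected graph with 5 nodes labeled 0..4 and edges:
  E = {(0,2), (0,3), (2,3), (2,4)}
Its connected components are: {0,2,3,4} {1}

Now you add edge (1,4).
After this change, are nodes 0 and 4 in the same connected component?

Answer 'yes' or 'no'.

Answer: yes

Derivation:
Initial components: {0,2,3,4} {1}
Adding edge (1,4): merges {1} and {0,2,3,4}.
New components: {0,1,2,3,4}
Are 0 and 4 in the same component? yes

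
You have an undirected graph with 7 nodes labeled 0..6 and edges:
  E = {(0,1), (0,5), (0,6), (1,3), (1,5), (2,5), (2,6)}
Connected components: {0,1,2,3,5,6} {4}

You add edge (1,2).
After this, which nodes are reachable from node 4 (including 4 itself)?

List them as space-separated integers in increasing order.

Before: nodes reachable from 4: {4}
Adding (1,2): both endpoints already in same component. Reachability from 4 unchanged.
After: nodes reachable from 4: {4}

Answer: 4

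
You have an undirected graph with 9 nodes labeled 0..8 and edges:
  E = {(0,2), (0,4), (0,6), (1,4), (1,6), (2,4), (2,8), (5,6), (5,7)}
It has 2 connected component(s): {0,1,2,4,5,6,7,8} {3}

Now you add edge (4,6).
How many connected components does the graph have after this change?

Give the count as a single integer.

Answer: 2

Derivation:
Initial component count: 2
Add (4,6): endpoints already in same component. Count unchanged: 2.
New component count: 2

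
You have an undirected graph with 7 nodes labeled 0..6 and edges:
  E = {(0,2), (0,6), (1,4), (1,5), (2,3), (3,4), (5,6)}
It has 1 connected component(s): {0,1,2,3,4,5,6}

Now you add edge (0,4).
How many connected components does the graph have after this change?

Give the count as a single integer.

Initial component count: 1
Add (0,4): endpoints already in same component. Count unchanged: 1.
New component count: 1

Answer: 1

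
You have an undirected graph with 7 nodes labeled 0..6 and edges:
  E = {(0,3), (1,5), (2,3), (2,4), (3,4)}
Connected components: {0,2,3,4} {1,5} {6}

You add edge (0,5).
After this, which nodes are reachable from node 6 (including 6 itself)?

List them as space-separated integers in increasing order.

Answer: 6

Derivation:
Before: nodes reachable from 6: {6}
Adding (0,5): merges two components, but neither contains 6. Reachability from 6 unchanged.
After: nodes reachable from 6: {6}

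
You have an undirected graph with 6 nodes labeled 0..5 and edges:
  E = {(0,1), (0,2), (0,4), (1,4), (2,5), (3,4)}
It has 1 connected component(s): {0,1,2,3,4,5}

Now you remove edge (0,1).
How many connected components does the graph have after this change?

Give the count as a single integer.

Initial component count: 1
Remove (0,1): not a bridge. Count unchanged: 1.
  After removal, components: {0,1,2,3,4,5}
New component count: 1

Answer: 1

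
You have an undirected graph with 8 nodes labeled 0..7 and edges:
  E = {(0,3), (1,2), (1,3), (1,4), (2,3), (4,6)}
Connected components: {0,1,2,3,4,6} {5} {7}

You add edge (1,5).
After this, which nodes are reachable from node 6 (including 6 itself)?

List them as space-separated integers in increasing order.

Before: nodes reachable from 6: {0,1,2,3,4,6}
Adding (1,5): merges 6's component with another. Reachability grows.
After: nodes reachable from 6: {0,1,2,3,4,5,6}

Answer: 0 1 2 3 4 5 6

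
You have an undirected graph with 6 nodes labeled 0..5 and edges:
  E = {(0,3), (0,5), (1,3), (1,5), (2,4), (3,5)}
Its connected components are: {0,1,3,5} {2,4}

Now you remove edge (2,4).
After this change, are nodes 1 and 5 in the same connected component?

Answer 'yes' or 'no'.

Answer: yes

Derivation:
Initial components: {0,1,3,5} {2,4}
Removing edge (2,4): it was a bridge — component count 2 -> 3.
New components: {0,1,3,5} {2} {4}
Are 1 and 5 in the same component? yes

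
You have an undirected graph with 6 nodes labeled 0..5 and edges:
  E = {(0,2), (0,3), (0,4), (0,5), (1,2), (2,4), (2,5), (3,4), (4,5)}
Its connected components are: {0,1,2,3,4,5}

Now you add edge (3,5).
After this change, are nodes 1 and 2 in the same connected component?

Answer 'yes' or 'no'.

Answer: yes

Derivation:
Initial components: {0,1,2,3,4,5}
Adding edge (3,5): both already in same component {0,1,2,3,4,5}. No change.
New components: {0,1,2,3,4,5}
Are 1 and 2 in the same component? yes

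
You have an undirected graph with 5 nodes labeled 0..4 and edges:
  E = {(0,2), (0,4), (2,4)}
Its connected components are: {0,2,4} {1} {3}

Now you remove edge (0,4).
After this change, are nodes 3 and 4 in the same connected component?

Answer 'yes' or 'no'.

Answer: no

Derivation:
Initial components: {0,2,4} {1} {3}
Removing edge (0,4): not a bridge — component count unchanged at 3.
New components: {0,2,4} {1} {3}
Are 3 and 4 in the same component? no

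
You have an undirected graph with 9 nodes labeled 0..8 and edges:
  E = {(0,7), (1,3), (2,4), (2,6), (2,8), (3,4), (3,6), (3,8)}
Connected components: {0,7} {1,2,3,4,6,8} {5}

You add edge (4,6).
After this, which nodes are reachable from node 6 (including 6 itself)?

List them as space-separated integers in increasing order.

Answer: 1 2 3 4 6 8

Derivation:
Before: nodes reachable from 6: {1,2,3,4,6,8}
Adding (4,6): both endpoints already in same component. Reachability from 6 unchanged.
After: nodes reachable from 6: {1,2,3,4,6,8}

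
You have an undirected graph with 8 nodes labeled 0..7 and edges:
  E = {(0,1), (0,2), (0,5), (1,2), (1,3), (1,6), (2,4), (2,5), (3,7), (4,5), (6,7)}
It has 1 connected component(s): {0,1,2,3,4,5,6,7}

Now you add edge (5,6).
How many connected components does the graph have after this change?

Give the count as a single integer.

Initial component count: 1
Add (5,6): endpoints already in same component. Count unchanged: 1.
New component count: 1

Answer: 1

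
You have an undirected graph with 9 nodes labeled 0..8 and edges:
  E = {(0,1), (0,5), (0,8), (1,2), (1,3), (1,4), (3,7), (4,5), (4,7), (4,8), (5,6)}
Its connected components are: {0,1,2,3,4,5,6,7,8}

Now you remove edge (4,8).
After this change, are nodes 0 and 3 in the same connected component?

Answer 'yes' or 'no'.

Answer: yes

Derivation:
Initial components: {0,1,2,3,4,5,6,7,8}
Removing edge (4,8): not a bridge — component count unchanged at 1.
New components: {0,1,2,3,4,5,6,7,8}
Are 0 and 3 in the same component? yes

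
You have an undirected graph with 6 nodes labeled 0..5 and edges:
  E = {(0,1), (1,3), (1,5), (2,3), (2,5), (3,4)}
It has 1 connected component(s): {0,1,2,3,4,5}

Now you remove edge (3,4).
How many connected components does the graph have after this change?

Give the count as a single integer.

Initial component count: 1
Remove (3,4): it was a bridge. Count increases: 1 -> 2.
  After removal, components: {0,1,2,3,5} {4}
New component count: 2

Answer: 2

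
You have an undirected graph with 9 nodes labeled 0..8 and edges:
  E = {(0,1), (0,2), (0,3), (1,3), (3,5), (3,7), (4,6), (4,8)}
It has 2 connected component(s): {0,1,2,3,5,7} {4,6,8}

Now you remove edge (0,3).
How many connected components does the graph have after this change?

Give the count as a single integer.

Initial component count: 2
Remove (0,3): not a bridge. Count unchanged: 2.
  After removal, components: {0,1,2,3,5,7} {4,6,8}
New component count: 2

Answer: 2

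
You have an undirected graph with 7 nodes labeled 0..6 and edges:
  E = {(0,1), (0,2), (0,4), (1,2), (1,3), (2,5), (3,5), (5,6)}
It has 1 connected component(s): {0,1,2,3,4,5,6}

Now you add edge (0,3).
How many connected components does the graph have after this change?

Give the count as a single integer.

Initial component count: 1
Add (0,3): endpoints already in same component. Count unchanged: 1.
New component count: 1

Answer: 1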